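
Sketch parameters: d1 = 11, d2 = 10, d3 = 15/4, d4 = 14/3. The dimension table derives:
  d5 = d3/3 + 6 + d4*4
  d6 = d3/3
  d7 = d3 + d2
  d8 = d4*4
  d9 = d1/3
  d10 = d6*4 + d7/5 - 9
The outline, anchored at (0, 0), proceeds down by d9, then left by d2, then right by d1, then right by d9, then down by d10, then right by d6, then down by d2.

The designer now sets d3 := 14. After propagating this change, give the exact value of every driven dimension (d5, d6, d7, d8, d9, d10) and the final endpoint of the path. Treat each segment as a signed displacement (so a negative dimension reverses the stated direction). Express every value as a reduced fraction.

Apply edit: d3 := 14
  d5 = d3/3 + 6 + d4*4 = 88/3
  d6 = d3/3 = 14/3
  d7 = d3 + d2 = 24
  d8 = d4*4 = 56/3
  d9 = d1/3 = 11/3
  d10 = d6*4 + d7/5 - 9 = 217/15
Walk from origin (0, 0):
  seg 1: down by d9 = 11/3 → (0, -11/3)
  seg 2: left by d2 = 10 → (-10, -11/3)
  seg 3: right by d1 = 11 → (1, -11/3)
  seg 4: right by d9 = 11/3 → (14/3, -11/3)
  seg 5: down by d10 = 217/15 → (14/3, -272/15)
  seg 6: right by d6 = 14/3 → (28/3, -272/15)
  seg 7: down by d2 = 10 → (28/3, -422/15)

d5 = 88/3
d6 = 14/3
d7 = 24
d8 = 56/3
d9 = 11/3
d10 = 217/15
endpoint = (28/3, -422/15)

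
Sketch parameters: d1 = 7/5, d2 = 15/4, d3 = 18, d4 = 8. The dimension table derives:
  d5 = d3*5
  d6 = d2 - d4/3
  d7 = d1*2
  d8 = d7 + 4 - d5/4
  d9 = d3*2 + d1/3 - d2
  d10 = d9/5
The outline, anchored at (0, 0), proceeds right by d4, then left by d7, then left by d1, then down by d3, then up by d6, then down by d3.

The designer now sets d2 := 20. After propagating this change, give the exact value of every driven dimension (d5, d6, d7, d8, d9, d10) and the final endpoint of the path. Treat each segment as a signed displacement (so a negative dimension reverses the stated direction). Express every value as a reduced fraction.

d5 = 90
d6 = 52/3
d7 = 14/5
d8 = -157/10
d9 = 247/15
d10 = 247/75
endpoint = (19/5, -56/3)

Apply edit: d2 := 20
  d5 = d3*5 = 90
  d6 = d2 - d4/3 = 52/3
  d7 = d1*2 = 14/5
  d8 = d7 + 4 - d5/4 = -157/10
  d9 = d3*2 + d1/3 - d2 = 247/15
  d10 = d9/5 = 247/75
Walk from origin (0, 0):
  seg 1: right by d4 = 8 → (8, 0)
  seg 2: left by d7 = 14/5 → (26/5, 0)
  seg 3: left by d1 = 7/5 → (19/5, 0)
  seg 4: down by d3 = 18 → (19/5, -18)
  seg 5: up by d6 = 52/3 → (19/5, -2/3)
  seg 6: down by d3 = 18 → (19/5, -56/3)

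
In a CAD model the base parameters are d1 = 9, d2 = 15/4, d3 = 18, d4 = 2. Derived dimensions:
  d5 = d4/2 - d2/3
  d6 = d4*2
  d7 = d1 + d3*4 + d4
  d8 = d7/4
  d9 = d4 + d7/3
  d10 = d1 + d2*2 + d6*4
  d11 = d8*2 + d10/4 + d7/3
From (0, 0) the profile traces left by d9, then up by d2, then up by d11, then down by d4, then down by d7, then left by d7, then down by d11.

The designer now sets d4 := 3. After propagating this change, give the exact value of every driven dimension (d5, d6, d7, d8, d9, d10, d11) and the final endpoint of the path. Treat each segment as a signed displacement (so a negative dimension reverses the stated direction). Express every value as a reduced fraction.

d5 = 1/4
d6 = 6
d7 = 84
d8 = 21
d9 = 31
d10 = 81/2
d11 = 641/8
endpoint = (-115, -333/4)

Apply edit: d4 := 3
  d5 = d4/2 - d2/3 = 1/4
  d6 = d4*2 = 6
  d7 = d1 + d3*4 + d4 = 84
  d8 = d7/4 = 21
  d9 = d4 + d7/3 = 31
  d10 = d1 + d2*2 + d6*4 = 81/2
  d11 = d8*2 + d10/4 + d7/3 = 641/8
Walk from origin (0, 0):
  seg 1: left by d9 = 31 → (-31, 0)
  seg 2: up by d2 = 15/4 → (-31, 15/4)
  seg 3: up by d11 = 641/8 → (-31, 671/8)
  seg 4: down by d4 = 3 → (-31, 647/8)
  seg 5: down by d7 = 84 → (-31, -25/8)
  seg 6: left by d7 = 84 → (-115, -25/8)
  seg 7: down by d11 = 641/8 → (-115, -333/4)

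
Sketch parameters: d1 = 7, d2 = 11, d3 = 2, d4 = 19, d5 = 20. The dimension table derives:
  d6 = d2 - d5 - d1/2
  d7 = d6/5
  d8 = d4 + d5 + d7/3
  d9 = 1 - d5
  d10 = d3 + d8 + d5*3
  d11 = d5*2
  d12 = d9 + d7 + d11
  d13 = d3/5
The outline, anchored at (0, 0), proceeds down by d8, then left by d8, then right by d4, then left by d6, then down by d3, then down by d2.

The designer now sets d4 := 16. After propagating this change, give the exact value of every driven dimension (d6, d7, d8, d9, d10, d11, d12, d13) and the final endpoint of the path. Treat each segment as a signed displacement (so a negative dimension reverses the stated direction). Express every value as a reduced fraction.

Apply edit: d4 := 16
  d6 = d2 - d5 - d1/2 = -25/2
  d7 = d6/5 = -5/2
  d8 = d4 + d5 + d7/3 = 211/6
  d9 = 1 - d5 = -19
  d10 = d3 + d8 + d5*3 = 583/6
  d11 = d5*2 = 40
  d12 = d9 + d7 + d11 = 37/2
  d13 = d3/5 = 2/5
Walk from origin (0, 0):
  seg 1: down by d8 = 211/6 → (0, -211/6)
  seg 2: left by d8 = 211/6 → (-211/6, -211/6)
  seg 3: right by d4 = 16 → (-115/6, -211/6)
  seg 4: left by d6 = -25/2 → (-20/3, -211/6)
  seg 5: down by d3 = 2 → (-20/3, -223/6)
  seg 6: down by d2 = 11 → (-20/3, -289/6)

d6 = -25/2
d7 = -5/2
d8 = 211/6
d9 = -19
d10 = 583/6
d11 = 40
d12 = 37/2
d13 = 2/5
endpoint = (-20/3, -289/6)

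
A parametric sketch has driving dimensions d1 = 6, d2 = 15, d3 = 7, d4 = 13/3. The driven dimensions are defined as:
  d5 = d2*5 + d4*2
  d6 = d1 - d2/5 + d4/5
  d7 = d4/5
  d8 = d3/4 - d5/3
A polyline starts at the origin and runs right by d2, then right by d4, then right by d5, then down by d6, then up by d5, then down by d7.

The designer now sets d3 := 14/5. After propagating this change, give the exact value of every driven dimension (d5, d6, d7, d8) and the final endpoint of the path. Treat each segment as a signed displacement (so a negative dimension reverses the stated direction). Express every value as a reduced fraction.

Apply edit: d3 := 14/5
  d5 = d2*5 + d4*2 = 251/3
  d6 = d1 - d2/5 + d4/5 = 58/15
  d7 = d4/5 = 13/15
  d8 = d3/4 - d5/3 = -2447/90
Walk from origin (0, 0):
  seg 1: right by d2 = 15 → (15, 0)
  seg 2: right by d4 = 13/3 → (58/3, 0)
  seg 3: right by d5 = 251/3 → (103, 0)
  seg 4: down by d6 = 58/15 → (103, -58/15)
  seg 5: up by d5 = 251/3 → (103, 399/5)
  seg 6: down by d7 = 13/15 → (103, 1184/15)

d5 = 251/3
d6 = 58/15
d7 = 13/15
d8 = -2447/90
endpoint = (103, 1184/15)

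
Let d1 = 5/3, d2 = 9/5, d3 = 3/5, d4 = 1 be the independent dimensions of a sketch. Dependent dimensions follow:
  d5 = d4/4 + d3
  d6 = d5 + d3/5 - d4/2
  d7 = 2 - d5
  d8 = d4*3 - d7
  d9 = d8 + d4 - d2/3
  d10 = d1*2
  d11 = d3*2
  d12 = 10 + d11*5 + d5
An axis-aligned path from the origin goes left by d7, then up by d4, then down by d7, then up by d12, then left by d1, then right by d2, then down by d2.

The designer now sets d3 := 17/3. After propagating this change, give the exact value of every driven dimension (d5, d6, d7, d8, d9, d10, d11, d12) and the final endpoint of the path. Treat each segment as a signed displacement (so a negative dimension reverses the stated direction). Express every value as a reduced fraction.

Apply edit: d3 := 17/3
  d5 = d4/4 + d3 = 71/12
  d6 = d5 + d3/5 - d4/2 = 131/20
  d7 = 2 - d5 = -47/12
  d8 = d4*3 - d7 = 83/12
  d9 = d8 + d4 - d2/3 = 439/60
  d10 = d1*2 = 10/3
  d11 = d3*2 = 34/3
  d12 = 10 + d11*5 + d5 = 871/12
Walk from origin (0, 0):
  seg 1: left by d7 = -47/12 → (47/12, 0)
  seg 2: up by d4 = 1 → (47/12, 1)
  seg 3: down by d7 = -47/12 → (47/12, 59/12)
  seg 4: up by d12 = 871/12 → (47/12, 155/2)
  seg 5: left by d1 = 5/3 → (9/4, 155/2)
  seg 6: right by d2 = 9/5 → (81/20, 155/2)
  seg 7: down by d2 = 9/5 → (81/20, 757/10)

d5 = 71/12
d6 = 131/20
d7 = -47/12
d8 = 83/12
d9 = 439/60
d10 = 10/3
d11 = 34/3
d12 = 871/12
endpoint = (81/20, 757/10)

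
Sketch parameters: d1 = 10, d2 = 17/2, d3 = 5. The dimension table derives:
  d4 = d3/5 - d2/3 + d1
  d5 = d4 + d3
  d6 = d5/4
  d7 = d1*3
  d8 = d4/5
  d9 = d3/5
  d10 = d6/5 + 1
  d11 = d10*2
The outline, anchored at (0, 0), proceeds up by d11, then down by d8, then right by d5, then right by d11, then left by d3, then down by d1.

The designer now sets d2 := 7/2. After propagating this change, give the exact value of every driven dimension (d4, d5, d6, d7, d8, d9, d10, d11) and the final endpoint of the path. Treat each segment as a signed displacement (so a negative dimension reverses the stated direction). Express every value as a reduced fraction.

d4 = 59/6
d5 = 89/6
d6 = 89/24
d7 = 30
d8 = 59/30
d9 = 1
d10 = 209/120
d11 = 209/60
endpoint = (799/60, -509/60)

Apply edit: d2 := 7/2
  d4 = d3/5 - d2/3 + d1 = 59/6
  d5 = d4 + d3 = 89/6
  d6 = d5/4 = 89/24
  d7 = d1*3 = 30
  d8 = d4/5 = 59/30
  d9 = d3/5 = 1
  d10 = d6/5 + 1 = 209/120
  d11 = d10*2 = 209/60
Walk from origin (0, 0):
  seg 1: up by d11 = 209/60 → (0, 209/60)
  seg 2: down by d8 = 59/30 → (0, 91/60)
  seg 3: right by d5 = 89/6 → (89/6, 91/60)
  seg 4: right by d11 = 209/60 → (1099/60, 91/60)
  seg 5: left by d3 = 5 → (799/60, 91/60)
  seg 6: down by d1 = 10 → (799/60, -509/60)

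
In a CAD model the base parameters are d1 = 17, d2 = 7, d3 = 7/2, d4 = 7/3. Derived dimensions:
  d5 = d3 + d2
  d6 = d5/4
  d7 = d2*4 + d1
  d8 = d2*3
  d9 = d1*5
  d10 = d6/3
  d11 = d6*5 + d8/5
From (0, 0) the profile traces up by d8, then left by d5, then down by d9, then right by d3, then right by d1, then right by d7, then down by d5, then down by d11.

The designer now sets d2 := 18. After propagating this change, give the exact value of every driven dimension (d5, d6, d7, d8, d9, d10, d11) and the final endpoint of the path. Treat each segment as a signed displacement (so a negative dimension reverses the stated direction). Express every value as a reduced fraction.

d5 = 43/2
d6 = 43/8
d7 = 89
d8 = 54
d9 = 85
d10 = 43/24
d11 = 1507/40
endpoint = (88, -3607/40)

Apply edit: d2 := 18
  d5 = d3 + d2 = 43/2
  d6 = d5/4 = 43/8
  d7 = d2*4 + d1 = 89
  d8 = d2*3 = 54
  d9 = d1*5 = 85
  d10 = d6/3 = 43/24
  d11 = d6*5 + d8/5 = 1507/40
Walk from origin (0, 0):
  seg 1: up by d8 = 54 → (0, 54)
  seg 2: left by d5 = 43/2 → (-43/2, 54)
  seg 3: down by d9 = 85 → (-43/2, -31)
  seg 4: right by d3 = 7/2 → (-18, -31)
  seg 5: right by d1 = 17 → (-1, -31)
  seg 6: right by d7 = 89 → (88, -31)
  seg 7: down by d5 = 43/2 → (88, -105/2)
  seg 8: down by d11 = 1507/40 → (88, -3607/40)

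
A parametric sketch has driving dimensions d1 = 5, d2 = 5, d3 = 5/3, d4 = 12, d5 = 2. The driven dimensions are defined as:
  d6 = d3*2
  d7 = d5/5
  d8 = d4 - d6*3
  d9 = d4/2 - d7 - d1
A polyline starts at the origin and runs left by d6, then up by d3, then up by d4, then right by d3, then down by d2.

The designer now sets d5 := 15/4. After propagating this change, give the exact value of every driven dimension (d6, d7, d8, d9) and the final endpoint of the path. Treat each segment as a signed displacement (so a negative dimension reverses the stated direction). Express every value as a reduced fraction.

d6 = 10/3
d7 = 3/4
d8 = 2
d9 = 1/4
endpoint = (-5/3, 26/3)

Apply edit: d5 := 15/4
  d6 = d3*2 = 10/3
  d7 = d5/5 = 3/4
  d8 = d4 - d6*3 = 2
  d9 = d4/2 - d7 - d1 = 1/4
Walk from origin (0, 0):
  seg 1: left by d6 = 10/3 → (-10/3, 0)
  seg 2: up by d3 = 5/3 → (-10/3, 5/3)
  seg 3: up by d4 = 12 → (-10/3, 41/3)
  seg 4: right by d3 = 5/3 → (-5/3, 41/3)
  seg 5: down by d2 = 5 → (-5/3, 26/3)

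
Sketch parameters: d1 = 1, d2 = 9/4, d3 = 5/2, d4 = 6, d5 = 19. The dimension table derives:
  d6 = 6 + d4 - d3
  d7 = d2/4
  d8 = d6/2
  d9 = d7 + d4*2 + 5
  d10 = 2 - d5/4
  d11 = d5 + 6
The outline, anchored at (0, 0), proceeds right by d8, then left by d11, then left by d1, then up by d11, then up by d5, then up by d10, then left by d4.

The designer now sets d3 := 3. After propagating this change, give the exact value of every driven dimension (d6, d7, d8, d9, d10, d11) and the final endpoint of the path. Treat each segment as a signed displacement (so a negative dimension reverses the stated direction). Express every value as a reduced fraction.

Apply edit: d3 := 3
  d6 = 6 + d4 - d3 = 9
  d7 = d2/4 = 9/16
  d8 = d6/2 = 9/2
  d9 = d7 + d4*2 + 5 = 281/16
  d10 = 2 - d5/4 = -11/4
  d11 = d5 + 6 = 25
Walk from origin (0, 0):
  seg 1: right by d8 = 9/2 → (9/2, 0)
  seg 2: left by d11 = 25 → (-41/2, 0)
  seg 3: left by d1 = 1 → (-43/2, 0)
  seg 4: up by d11 = 25 → (-43/2, 25)
  seg 5: up by d5 = 19 → (-43/2, 44)
  seg 6: up by d10 = -11/4 → (-43/2, 165/4)
  seg 7: left by d4 = 6 → (-55/2, 165/4)

d6 = 9
d7 = 9/16
d8 = 9/2
d9 = 281/16
d10 = -11/4
d11 = 25
endpoint = (-55/2, 165/4)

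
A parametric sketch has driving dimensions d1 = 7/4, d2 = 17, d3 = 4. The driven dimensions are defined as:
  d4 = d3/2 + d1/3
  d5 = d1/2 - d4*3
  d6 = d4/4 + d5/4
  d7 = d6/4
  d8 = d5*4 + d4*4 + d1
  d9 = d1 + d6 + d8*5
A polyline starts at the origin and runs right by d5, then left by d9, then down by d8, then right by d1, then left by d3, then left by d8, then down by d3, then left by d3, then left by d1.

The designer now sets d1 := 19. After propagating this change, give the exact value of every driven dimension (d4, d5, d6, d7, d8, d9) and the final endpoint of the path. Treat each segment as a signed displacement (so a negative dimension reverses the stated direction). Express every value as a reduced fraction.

d4 = 25/3
d5 = -31/2
d6 = -43/24
d7 = -43/96
d8 = -29/3
d9 = -249/8
endpoint = (415/24, 17/3)

Apply edit: d1 := 19
  d4 = d3/2 + d1/3 = 25/3
  d5 = d1/2 - d4*3 = -31/2
  d6 = d4/4 + d5/4 = -43/24
  d7 = d6/4 = -43/96
  d8 = d5*4 + d4*4 + d1 = -29/3
  d9 = d1 + d6 + d8*5 = -249/8
Walk from origin (0, 0):
  seg 1: right by d5 = -31/2 → (-31/2, 0)
  seg 2: left by d9 = -249/8 → (125/8, 0)
  seg 3: down by d8 = -29/3 → (125/8, 29/3)
  seg 4: right by d1 = 19 → (277/8, 29/3)
  seg 5: left by d3 = 4 → (245/8, 29/3)
  seg 6: left by d8 = -29/3 → (967/24, 29/3)
  seg 7: down by d3 = 4 → (967/24, 17/3)
  seg 8: left by d3 = 4 → (871/24, 17/3)
  seg 9: left by d1 = 19 → (415/24, 17/3)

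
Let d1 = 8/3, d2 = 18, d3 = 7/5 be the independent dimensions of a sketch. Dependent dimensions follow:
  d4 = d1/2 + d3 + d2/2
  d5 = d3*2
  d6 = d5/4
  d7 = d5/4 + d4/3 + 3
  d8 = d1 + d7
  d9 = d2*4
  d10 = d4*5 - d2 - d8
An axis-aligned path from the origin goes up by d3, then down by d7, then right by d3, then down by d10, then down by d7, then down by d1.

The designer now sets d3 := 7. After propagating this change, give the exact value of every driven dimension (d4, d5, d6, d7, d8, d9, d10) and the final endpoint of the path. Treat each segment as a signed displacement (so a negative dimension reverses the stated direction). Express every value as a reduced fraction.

Apply edit: d3 := 7
  d4 = d1/2 + d3 + d2/2 = 52/3
  d5 = d3*2 = 14
  d6 = d5/4 = 7/2
  d7 = d5/4 + d4/3 + 3 = 221/18
  d8 = d1 + d7 = 269/18
  d9 = d2*4 = 72
  d10 = d4*5 - d2 - d8 = 967/18
Walk from origin (0, 0):
  seg 1: up by d3 = 7 → (0, 7)
  seg 2: down by d7 = 221/18 → (0, -95/18)
  seg 3: right by d3 = 7 → (7, -95/18)
  seg 4: down by d10 = 967/18 → (7, -59)
  seg 5: down by d7 = 221/18 → (7, -1283/18)
  seg 6: down by d1 = 8/3 → (7, -1331/18)

d4 = 52/3
d5 = 14
d6 = 7/2
d7 = 221/18
d8 = 269/18
d9 = 72
d10 = 967/18
endpoint = (7, -1331/18)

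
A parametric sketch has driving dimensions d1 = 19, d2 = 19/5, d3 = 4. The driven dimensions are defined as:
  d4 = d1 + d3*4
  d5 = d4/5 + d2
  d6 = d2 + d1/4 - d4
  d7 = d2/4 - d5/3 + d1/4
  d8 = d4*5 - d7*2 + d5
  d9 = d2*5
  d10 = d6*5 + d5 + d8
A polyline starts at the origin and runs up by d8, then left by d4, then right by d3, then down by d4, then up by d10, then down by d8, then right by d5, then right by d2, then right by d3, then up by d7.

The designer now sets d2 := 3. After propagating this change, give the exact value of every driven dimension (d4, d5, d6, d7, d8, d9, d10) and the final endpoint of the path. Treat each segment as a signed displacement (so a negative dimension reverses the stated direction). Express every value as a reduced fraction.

d4 = 35
d5 = 10
d6 = -109/4
d7 = 13/6
d8 = 542/3
d9 = 15
d10 = 653/12
endpoint = (-14, 259/12)

Apply edit: d2 := 3
  d4 = d1 + d3*4 = 35
  d5 = d4/5 + d2 = 10
  d6 = d2 + d1/4 - d4 = -109/4
  d7 = d2/4 - d5/3 + d1/4 = 13/6
  d8 = d4*5 - d7*2 + d5 = 542/3
  d9 = d2*5 = 15
  d10 = d6*5 + d5 + d8 = 653/12
Walk from origin (0, 0):
  seg 1: up by d8 = 542/3 → (0, 542/3)
  seg 2: left by d4 = 35 → (-35, 542/3)
  seg 3: right by d3 = 4 → (-31, 542/3)
  seg 4: down by d4 = 35 → (-31, 437/3)
  seg 5: up by d10 = 653/12 → (-31, 2401/12)
  seg 6: down by d8 = 542/3 → (-31, 233/12)
  seg 7: right by d5 = 10 → (-21, 233/12)
  seg 8: right by d2 = 3 → (-18, 233/12)
  seg 9: right by d3 = 4 → (-14, 233/12)
  seg 10: up by d7 = 13/6 → (-14, 259/12)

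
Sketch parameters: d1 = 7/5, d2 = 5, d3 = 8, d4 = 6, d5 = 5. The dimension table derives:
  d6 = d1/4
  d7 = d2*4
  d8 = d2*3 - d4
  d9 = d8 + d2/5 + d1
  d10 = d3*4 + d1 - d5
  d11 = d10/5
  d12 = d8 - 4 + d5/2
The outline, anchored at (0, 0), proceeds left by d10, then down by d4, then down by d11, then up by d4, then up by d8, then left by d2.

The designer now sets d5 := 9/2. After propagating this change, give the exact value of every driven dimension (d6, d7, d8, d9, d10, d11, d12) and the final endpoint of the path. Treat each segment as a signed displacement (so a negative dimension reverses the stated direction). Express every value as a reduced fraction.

d6 = 7/20
d7 = 20
d8 = 9
d9 = 57/5
d10 = 289/10
d11 = 289/50
d12 = 29/4
endpoint = (-339/10, 161/50)

Apply edit: d5 := 9/2
  d6 = d1/4 = 7/20
  d7 = d2*4 = 20
  d8 = d2*3 - d4 = 9
  d9 = d8 + d2/5 + d1 = 57/5
  d10 = d3*4 + d1 - d5 = 289/10
  d11 = d10/5 = 289/50
  d12 = d8 - 4 + d5/2 = 29/4
Walk from origin (0, 0):
  seg 1: left by d10 = 289/10 → (-289/10, 0)
  seg 2: down by d4 = 6 → (-289/10, -6)
  seg 3: down by d11 = 289/50 → (-289/10, -589/50)
  seg 4: up by d4 = 6 → (-289/10, -289/50)
  seg 5: up by d8 = 9 → (-289/10, 161/50)
  seg 6: left by d2 = 5 → (-339/10, 161/50)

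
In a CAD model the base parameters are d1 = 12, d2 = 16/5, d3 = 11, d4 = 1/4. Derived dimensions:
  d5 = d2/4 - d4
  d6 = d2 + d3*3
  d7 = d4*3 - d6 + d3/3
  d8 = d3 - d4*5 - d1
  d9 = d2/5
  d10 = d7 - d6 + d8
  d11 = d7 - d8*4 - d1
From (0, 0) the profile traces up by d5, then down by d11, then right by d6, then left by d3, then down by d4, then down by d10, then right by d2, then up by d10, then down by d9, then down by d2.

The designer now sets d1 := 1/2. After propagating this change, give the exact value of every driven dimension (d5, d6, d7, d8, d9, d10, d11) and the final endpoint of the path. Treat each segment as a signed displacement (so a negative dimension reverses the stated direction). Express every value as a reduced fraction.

d5 = 11/20
d6 = 181/5
d7 = -1907/60
d8 = 37/4
d9 = 16/25
d10 = -881/15
d11 = -4157/60
endpoint = (142/5, 19723/300)

Apply edit: d1 := 1/2
  d5 = d2/4 - d4 = 11/20
  d6 = d2 + d3*3 = 181/5
  d7 = d4*3 - d6 + d3/3 = -1907/60
  d8 = d3 - d4*5 - d1 = 37/4
  d9 = d2/5 = 16/25
  d10 = d7 - d6 + d8 = -881/15
  d11 = d7 - d8*4 - d1 = -4157/60
Walk from origin (0, 0):
  seg 1: up by d5 = 11/20 → (0, 11/20)
  seg 2: down by d11 = -4157/60 → (0, 419/6)
  seg 3: right by d6 = 181/5 → (181/5, 419/6)
  seg 4: left by d3 = 11 → (126/5, 419/6)
  seg 5: down by d4 = 1/4 → (126/5, 835/12)
  seg 6: down by d10 = -881/15 → (126/5, 7699/60)
  seg 7: right by d2 = 16/5 → (142/5, 7699/60)
  seg 8: up by d10 = -881/15 → (142/5, 835/12)
  seg 9: down by d9 = 16/25 → (142/5, 20683/300)
  seg 10: down by d2 = 16/5 → (142/5, 19723/300)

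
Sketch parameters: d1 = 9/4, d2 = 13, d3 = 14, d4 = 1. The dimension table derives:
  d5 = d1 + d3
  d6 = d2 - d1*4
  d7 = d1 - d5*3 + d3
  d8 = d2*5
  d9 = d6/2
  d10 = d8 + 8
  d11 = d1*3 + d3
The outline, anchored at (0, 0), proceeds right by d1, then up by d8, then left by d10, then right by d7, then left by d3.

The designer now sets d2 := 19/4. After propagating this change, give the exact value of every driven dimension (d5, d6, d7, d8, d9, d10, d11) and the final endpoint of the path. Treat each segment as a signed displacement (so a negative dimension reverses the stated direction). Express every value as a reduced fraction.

d5 = 65/4
d6 = -17/4
d7 = -65/2
d8 = 95/4
d9 = -17/8
d10 = 127/4
d11 = 83/4
endpoint = (-76, 95/4)

Apply edit: d2 := 19/4
  d5 = d1 + d3 = 65/4
  d6 = d2 - d1*4 = -17/4
  d7 = d1 - d5*3 + d3 = -65/2
  d8 = d2*5 = 95/4
  d9 = d6/2 = -17/8
  d10 = d8 + 8 = 127/4
  d11 = d1*3 + d3 = 83/4
Walk from origin (0, 0):
  seg 1: right by d1 = 9/4 → (9/4, 0)
  seg 2: up by d8 = 95/4 → (9/4, 95/4)
  seg 3: left by d10 = 127/4 → (-59/2, 95/4)
  seg 4: right by d7 = -65/2 → (-62, 95/4)
  seg 5: left by d3 = 14 → (-76, 95/4)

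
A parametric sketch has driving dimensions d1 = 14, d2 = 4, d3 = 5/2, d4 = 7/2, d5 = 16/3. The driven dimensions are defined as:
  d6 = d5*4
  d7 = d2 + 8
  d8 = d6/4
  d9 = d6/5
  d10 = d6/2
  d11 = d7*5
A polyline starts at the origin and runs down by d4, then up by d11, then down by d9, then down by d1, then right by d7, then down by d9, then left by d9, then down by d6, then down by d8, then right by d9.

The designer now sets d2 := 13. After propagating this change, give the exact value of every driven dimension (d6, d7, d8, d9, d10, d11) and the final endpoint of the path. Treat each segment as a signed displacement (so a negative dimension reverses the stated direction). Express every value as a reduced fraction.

d6 = 64/3
d7 = 21
d8 = 16/3
d9 = 64/15
d10 = 32/3
d11 = 105
endpoint = (21, 523/10)

Apply edit: d2 := 13
  d6 = d5*4 = 64/3
  d7 = d2 + 8 = 21
  d8 = d6/4 = 16/3
  d9 = d6/5 = 64/15
  d10 = d6/2 = 32/3
  d11 = d7*5 = 105
Walk from origin (0, 0):
  seg 1: down by d4 = 7/2 → (0, -7/2)
  seg 2: up by d11 = 105 → (0, 203/2)
  seg 3: down by d9 = 64/15 → (0, 2917/30)
  seg 4: down by d1 = 14 → (0, 2497/30)
  seg 5: right by d7 = 21 → (21, 2497/30)
  seg 6: down by d9 = 64/15 → (21, 2369/30)
  seg 7: left by d9 = 64/15 → (251/15, 2369/30)
  seg 8: down by d6 = 64/3 → (251/15, 1729/30)
  seg 9: down by d8 = 16/3 → (251/15, 523/10)
  seg 10: right by d9 = 64/15 → (21, 523/10)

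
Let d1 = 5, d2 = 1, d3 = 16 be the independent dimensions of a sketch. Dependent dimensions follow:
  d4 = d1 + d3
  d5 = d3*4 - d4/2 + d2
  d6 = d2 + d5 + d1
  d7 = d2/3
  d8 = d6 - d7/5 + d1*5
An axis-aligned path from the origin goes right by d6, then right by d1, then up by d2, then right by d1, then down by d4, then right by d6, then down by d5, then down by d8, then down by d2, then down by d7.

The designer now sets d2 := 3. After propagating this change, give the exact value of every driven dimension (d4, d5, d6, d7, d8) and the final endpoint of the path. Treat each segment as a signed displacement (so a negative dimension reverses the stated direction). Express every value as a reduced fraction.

Apply edit: d2 := 3
  d4 = d1 + d3 = 21
  d5 = d3*4 - d4/2 + d2 = 113/2
  d6 = d2 + d5 + d1 = 129/2
  d7 = d2/3 = 1
  d8 = d6 - d7/5 + d1*5 = 893/10
Walk from origin (0, 0):
  seg 1: right by d6 = 129/2 → (129/2, 0)
  seg 2: right by d1 = 5 → (139/2, 0)
  seg 3: up by d2 = 3 → (139/2, 3)
  seg 4: right by d1 = 5 → (149/2, 3)
  seg 5: down by d4 = 21 → (149/2, -18)
  seg 6: right by d6 = 129/2 → (139, -18)
  seg 7: down by d5 = 113/2 → (139, -149/2)
  seg 8: down by d8 = 893/10 → (139, -819/5)
  seg 9: down by d2 = 3 → (139, -834/5)
  seg 10: down by d7 = 1 → (139, -839/5)

d4 = 21
d5 = 113/2
d6 = 129/2
d7 = 1
d8 = 893/10
endpoint = (139, -839/5)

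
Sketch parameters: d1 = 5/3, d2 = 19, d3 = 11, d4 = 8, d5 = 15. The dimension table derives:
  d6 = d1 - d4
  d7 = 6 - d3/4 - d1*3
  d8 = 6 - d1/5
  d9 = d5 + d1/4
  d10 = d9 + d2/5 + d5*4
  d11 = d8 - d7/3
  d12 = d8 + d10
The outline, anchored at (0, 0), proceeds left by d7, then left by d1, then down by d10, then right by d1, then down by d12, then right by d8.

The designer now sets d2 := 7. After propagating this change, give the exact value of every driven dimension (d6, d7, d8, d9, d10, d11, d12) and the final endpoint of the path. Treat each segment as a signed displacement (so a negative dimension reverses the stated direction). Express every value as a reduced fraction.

Apply edit: d2 := 7
  d6 = d1 - d4 = -19/3
  d7 = 6 - d3/4 - d1*3 = -7/4
  d8 = 6 - d1/5 = 17/3
  d9 = d5 + d1/4 = 185/12
  d10 = d9 + d2/5 + d5*4 = 4609/60
  d11 = d8 - d7/3 = 25/4
  d12 = d8 + d10 = 4949/60
Walk from origin (0, 0):
  seg 1: left by d7 = -7/4 → (7/4, 0)
  seg 2: left by d1 = 5/3 → (1/12, 0)
  seg 3: down by d10 = 4609/60 → (1/12, -4609/60)
  seg 4: right by d1 = 5/3 → (7/4, -4609/60)
  seg 5: down by d12 = 4949/60 → (7/4, -1593/10)
  seg 6: right by d8 = 17/3 → (89/12, -1593/10)

d6 = -19/3
d7 = -7/4
d8 = 17/3
d9 = 185/12
d10 = 4609/60
d11 = 25/4
d12 = 4949/60
endpoint = (89/12, -1593/10)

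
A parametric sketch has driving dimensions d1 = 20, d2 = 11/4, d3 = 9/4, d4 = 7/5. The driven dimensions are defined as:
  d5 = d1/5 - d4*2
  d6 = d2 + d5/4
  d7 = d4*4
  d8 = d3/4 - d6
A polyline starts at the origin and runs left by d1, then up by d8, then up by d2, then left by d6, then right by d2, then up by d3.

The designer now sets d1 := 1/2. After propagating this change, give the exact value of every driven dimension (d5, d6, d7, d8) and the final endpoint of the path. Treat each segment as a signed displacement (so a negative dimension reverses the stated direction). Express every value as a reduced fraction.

Apply edit: d1 := 1/2
  d5 = d1/5 - d4*2 = -27/10
  d6 = d2 + d5/4 = 83/40
  d7 = d4*4 = 28/5
  d8 = d3/4 - d6 = -121/80
Walk from origin (0, 0):
  seg 1: left by d1 = 1/2 → (-1/2, 0)
  seg 2: up by d8 = -121/80 → (-1/2, -121/80)
  seg 3: up by d2 = 11/4 → (-1/2, 99/80)
  seg 4: left by d6 = 83/40 → (-103/40, 99/80)
  seg 5: right by d2 = 11/4 → (7/40, 99/80)
  seg 6: up by d3 = 9/4 → (7/40, 279/80)

d5 = -27/10
d6 = 83/40
d7 = 28/5
d8 = -121/80
endpoint = (7/40, 279/80)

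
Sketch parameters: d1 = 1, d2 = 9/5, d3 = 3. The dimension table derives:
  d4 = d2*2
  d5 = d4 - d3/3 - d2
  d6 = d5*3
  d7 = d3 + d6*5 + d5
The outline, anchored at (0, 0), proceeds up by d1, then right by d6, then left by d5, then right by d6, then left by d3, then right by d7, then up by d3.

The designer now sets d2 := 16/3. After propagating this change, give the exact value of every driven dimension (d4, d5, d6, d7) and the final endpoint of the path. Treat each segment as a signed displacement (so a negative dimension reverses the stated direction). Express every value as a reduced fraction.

d4 = 32/3
d5 = 13/3
d6 = 13
d7 = 217/3
endpoint = (91, 4)

Apply edit: d2 := 16/3
  d4 = d2*2 = 32/3
  d5 = d4 - d3/3 - d2 = 13/3
  d6 = d5*3 = 13
  d7 = d3 + d6*5 + d5 = 217/3
Walk from origin (0, 0):
  seg 1: up by d1 = 1 → (0, 1)
  seg 2: right by d6 = 13 → (13, 1)
  seg 3: left by d5 = 13/3 → (26/3, 1)
  seg 4: right by d6 = 13 → (65/3, 1)
  seg 5: left by d3 = 3 → (56/3, 1)
  seg 6: right by d7 = 217/3 → (91, 1)
  seg 7: up by d3 = 3 → (91, 4)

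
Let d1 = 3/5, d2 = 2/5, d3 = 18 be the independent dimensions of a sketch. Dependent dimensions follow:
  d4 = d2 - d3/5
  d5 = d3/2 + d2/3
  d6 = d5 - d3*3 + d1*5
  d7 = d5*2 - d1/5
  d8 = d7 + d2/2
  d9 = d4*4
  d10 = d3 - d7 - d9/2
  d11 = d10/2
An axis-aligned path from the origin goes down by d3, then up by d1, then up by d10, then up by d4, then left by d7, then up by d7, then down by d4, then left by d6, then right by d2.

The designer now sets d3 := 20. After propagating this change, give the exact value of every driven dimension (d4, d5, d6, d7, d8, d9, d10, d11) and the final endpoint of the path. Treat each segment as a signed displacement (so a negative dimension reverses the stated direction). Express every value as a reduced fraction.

Apply edit: d3 := 20
  d4 = d2 - d3/5 = -18/5
  d5 = d3/2 + d2/3 = 152/15
  d6 = d5 - d3*3 + d1*5 = -703/15
  d7 = d5*2 - d1/5 = 1511/75
  d8 = d7 + d2/2 = 1526/75
  d9 = d4*4 = -72/5
  d10 = d3 - d7 - d9/2 = 529/75
  d11 = d10/2 = 529/150
Walk from origin (0, 0):
  seg 1: down by d3 = 20 → (0, -20)
  seg 2: up by d1 = 3/5 → (0, -97/5)
  seg 3: up by d10 = 529/75 → (0, -926/75)
  seg 4: up by d4 = -18/5 → (0, -1196/75)
  seg 5: left by d7 = 1511/75 → (-1511/75, -1196/75)
  seg 6: up by d7 = 1511/75 → (-1511/75, 21/5)
  seg 7: down by d4 = -18/5 → (-1511/75, 39/5)
  seg 8: left by d6 = -703/15 → (668/25, 39/5)
  seg 9: right by d2 = 2/5 → (678/25, 39/5)

d4 = -18/5
d5 = 152/15
d6 = -703/15
d7 = 1511/75
d8 = 1526/75
d9 = -72/5
d10 = 529/75
d11 = 529/150
endpoint = (678/25, 39/5)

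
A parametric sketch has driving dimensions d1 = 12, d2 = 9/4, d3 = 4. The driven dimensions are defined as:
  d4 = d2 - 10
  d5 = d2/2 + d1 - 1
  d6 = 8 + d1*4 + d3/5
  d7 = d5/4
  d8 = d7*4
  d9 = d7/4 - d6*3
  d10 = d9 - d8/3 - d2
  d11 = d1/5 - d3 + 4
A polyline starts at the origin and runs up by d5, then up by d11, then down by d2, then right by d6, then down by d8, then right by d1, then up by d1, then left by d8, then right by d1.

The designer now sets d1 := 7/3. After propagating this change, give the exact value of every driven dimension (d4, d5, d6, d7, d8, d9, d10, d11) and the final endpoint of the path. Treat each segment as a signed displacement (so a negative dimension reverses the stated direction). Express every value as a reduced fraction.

d4 = -31/4
d5 = 59/24
d6 = 272/15
d7 = 59/96
d8 = 59/24
d9 = -104153/1920
d10 = -330139/5760
d11 = 7/15
endpoint = (2441/120, 11/20)

Apply edit: d1 := 7/3
  d4 = d2 - 10 = -31/4
  d5 = d2/2 + d1 - 1 = 59/24
  d6 = 8 + d1*4 + d3/5 = 272/15
  d7 = d5/4 = 59/96
  d8 = d7*4 = 59/24
  d9 = d7/4 - d6*3 = -104153/1920
  d10 = d9 - d8/3 - d2 = -330139/5760
  d11 = d1/5 - d3 + 4 = 7/15
Walk from origin (0, 0):
  seg 1: up by d5 = 59/24 → (0, 59/24)
  seg 2: up by d11 = 7/15 → (0, 117/40)
  seg 3: down by d2 = 9/4 → (0, 27/40)
  seg 4: right by d6 = 272/15 → (272/15, 27/40)
  seg 5: down by d8 = 59/24 → (272/15, -107/60)
  seg 6: right by d1 = 7/3 → (307/15, -107/60)
  seg 7: up by d1 = 7/3 → (307/15, 11/20)
  seg 8: left by d8 = 59/24 → (2161/120, 11/20)
  seg 9: right by d1 = 7/3 → (2441/120, 11/20)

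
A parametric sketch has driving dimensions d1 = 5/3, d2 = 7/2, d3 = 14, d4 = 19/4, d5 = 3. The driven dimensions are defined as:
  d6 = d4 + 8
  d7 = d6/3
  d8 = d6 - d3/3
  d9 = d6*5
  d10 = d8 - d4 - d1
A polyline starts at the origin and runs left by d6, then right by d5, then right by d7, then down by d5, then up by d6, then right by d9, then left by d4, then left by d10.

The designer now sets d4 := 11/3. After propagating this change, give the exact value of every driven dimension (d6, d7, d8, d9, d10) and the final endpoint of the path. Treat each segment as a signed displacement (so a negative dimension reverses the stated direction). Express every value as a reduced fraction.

Apply edit: d4 := 11/3
  d6 = d4 + 8 = 35/3
  d7 = d6/3 = 35/9
  d8 = d6 - d3/3 = 7
  d9 = d6*5 = 175/3
  d10 = d8 - d4 - d1 = 5/3
Walk from origin (0, 0):
  seg 1: left by d6 = 35/3 → (-35/3, 0)
  seg 2: right by d5 = 3 → (-26/3, 0)
  seg 3: right by d7 = 35/9 → (-43/9, 0)
  seg 4: down by d5 = 3 → (-43/9, -3)
  seg 5: up by d6 = 35/3 → (-43/9, 26/3)
  seg 6: right by d9 = 175/3 → (482/9, 26/3)
  seg 7: left by d4 = 11/3 → (449/9, 26/3)
  seg 8: left by d10 = 5/3 → (434/9, 26/3)

d6 = 35/3
d7 = 35/9
d8 = 7
d9 = 175/3
d10 = 5/3
endpoint = (434/9, 26/3)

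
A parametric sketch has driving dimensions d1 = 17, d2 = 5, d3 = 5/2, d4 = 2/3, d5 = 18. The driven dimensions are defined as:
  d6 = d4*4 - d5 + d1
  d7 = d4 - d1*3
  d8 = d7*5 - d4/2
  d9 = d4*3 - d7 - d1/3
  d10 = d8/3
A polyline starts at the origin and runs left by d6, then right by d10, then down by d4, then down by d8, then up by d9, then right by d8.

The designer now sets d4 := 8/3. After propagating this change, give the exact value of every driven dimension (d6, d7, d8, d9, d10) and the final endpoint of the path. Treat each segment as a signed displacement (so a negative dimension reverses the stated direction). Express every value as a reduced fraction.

Apply edit: d4 := 8/3
  d6 = d4*4 - d5 + d1 = 29/3
  d7 = d4 - d1*3 = -145/3
  d8 = d7*5 - d4/2 = -243
  d9 = d4*3 - d7 - d1/3 = 152/3
  d10 = d8/3 = -81
Walk from origin (0, 0):
  seg 1: left by d6 = 29/3 → (-29/3, 0)
  seg 2: right by d10 = -81 → (-272/3, 0)
  seg 3: down by d4 = 8/3 → (-272/3, -8/3)
  seg 4: down by d8 = -243 → (-272/3, 721/3)
  seg 5: up by d9 = 152/3 → (-272/3, 291)
  seg 6: right by d8 = -243 → (-1001/3, 291)

d6 = 29/3
d7 = -145/3
d8 = -243
d9 = 152/3
d10 = -81
endpoint = (-1001/3, 291)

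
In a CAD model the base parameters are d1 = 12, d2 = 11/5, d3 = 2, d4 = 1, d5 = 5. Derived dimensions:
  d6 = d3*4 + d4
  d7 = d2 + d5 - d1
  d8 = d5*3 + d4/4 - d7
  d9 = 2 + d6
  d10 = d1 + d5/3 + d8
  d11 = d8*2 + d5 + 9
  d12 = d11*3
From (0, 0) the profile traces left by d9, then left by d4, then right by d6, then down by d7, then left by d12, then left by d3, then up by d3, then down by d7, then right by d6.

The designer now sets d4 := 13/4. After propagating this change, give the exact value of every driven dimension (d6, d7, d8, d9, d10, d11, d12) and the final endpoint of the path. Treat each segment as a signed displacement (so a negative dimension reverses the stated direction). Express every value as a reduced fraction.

Apply edit: d4 := 13/4
  d6 = d3*4 + d4 = 45/4
  d7 = d2 + d5 - d1 = -24/5
  d8 = d5*3 + d4/4 - d7 = 1649/80
  d9 = 2 + d6 = 53/4
  d10 = d1 + d5/3 + d8 = 8227/240
  d11 = d8*2 + d5 + 9 = 2209/40
  d12 = d11*3 = 6627/40
Walk from origin (0, 0):
  seg 1: left by d9 = 53/4 → (-53/4, 0)
  seg 2: left by d4 = 13/4 → (-33/2, 0)
  seg 3: right by d6 = 45/4 → (-21/4, 0)
  seg 4: down by d7 = -24/5 → (-21/4, 24/5)
  seg 5: left by d12 = 6627/40 → (-6837/40, 24/5)
  seg 6: left by d3 = 2 → (-6917/40, 24/5)
  seg 7: up by d3 = 2 → (-6917/40, 34/5)
  seg 8: down by d7 = -24/5 → (-6917/40, 58/5)
  seg 9: right by d6 = 45/4 → (-6467/40, 58/5)

d6 = 45/4
d7 = -24/5
d8 = 1649/80
d9 = 53/4
d10 = 8227/240
d11 = 2209/40
d12 = 6627/40
endpoint = (-6467/40, 58/5)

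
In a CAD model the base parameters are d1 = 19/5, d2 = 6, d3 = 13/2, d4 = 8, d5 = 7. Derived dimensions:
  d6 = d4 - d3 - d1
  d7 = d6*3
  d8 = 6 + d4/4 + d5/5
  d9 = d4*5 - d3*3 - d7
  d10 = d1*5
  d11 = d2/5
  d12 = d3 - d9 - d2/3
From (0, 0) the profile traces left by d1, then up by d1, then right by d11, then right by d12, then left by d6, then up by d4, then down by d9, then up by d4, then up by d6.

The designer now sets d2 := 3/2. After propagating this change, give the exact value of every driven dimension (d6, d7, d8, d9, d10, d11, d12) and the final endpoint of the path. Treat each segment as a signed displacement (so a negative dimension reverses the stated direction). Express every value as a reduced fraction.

Apply edit: d2 := 3/2
  d6 = d4 - d3 - d1 = -23/10
  d7 = d6*3 = -69/10
  d8 = 6 + d4/4 + d5/5 = 47/5
  d9 = d4*5 - d3*3 - d7 = 137/5
  d10 = d1*5 = 19
  d11 = d2/5 = 3/10
  d12 = d3 - d9 - d2/3 = -107/5
Walk from origin (0, 0):
  seg 1: left by d1 = 19/5 → (-19/5, 0)
  seg 2: up by d1 = 19/5 → (-19/5, 19/5)
  seg 3: right by d11 = 3/10 → (-7/2, 19/5)
  seg 4: right by d12 = -107/5 → (-249/10, 19/5)
  seg 5: left by d6 = -23/10 → (-113/5, 19/5)
  seg 6: up by d4 = 8 → (-113/5, 59/5)
  seg 7: down by d9 = 137/5 → (-113/5, -78/5)
  seg 8: up by d4 = 8 → (-113/5, -38/5)
  seg 9: up by d6 = -23/10 → (-113/5, -99/10)

d6 = -23/10
d7 = -69/10
d8 = 47/5
d9 = 137/5
d10 = 19
d11 = 3/10
d12 = -107/5
endpoint = (-113/5, -99/10)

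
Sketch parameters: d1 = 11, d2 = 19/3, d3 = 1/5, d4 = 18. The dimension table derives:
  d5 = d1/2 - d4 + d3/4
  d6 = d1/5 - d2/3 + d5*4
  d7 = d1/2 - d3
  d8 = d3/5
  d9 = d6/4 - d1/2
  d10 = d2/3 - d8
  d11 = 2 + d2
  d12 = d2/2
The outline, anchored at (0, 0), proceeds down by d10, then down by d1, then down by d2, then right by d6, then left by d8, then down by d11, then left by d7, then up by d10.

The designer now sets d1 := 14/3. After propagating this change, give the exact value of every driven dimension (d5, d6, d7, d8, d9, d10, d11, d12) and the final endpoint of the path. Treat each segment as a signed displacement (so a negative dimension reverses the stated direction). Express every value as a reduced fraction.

Apply edit: d1 := 14/3
  d5 = d1/2 - d4 + d3/4 = -937/60
  d6 = d1/5 - d2/3 + d5*4 = -2864/45
  d7 = d1/2 - d3 = 32/15
  d8 = d3/5 = 1/25
  d9 = d6/4 - d1/2 = -821/45
  d10 = d2/3 - d8 = 466/225
  d11 = 2 + d2 = 25/3
  d12 = d2/2 = 19/6
Walk from origin (0, 0):
  seg 1: down by d10 = 466/225 → (0, -466/225)
  seg 2: down by d1 = 14/3 → (0, -1516/225)
  seg 3: down by d2 = 19/3 → (0, -2941/225)
  seg 4: right by d6 = -2864/45 → (-2864/45, -2941/225)
  seg 5: left by d8 = 1/25 → (-14329/225, -2941/225)
  seg 6: down by d11 = 25/3 → (-14329/225, -4816/225)
  seg 7: left by d7 = 32/15 → (-14809/225, -4816/225)
  seg 8: up by d10 = 466/225 → (-14809/225, -58/3)

d5 = -937/60
d6 = -2864/45
d7 = 32/15
d8 = 1/25
d9 = -821/45
d10 = 466/225
d11 = 25/3
d12 = 19/6
endpoint = (-14809/225, -58/3)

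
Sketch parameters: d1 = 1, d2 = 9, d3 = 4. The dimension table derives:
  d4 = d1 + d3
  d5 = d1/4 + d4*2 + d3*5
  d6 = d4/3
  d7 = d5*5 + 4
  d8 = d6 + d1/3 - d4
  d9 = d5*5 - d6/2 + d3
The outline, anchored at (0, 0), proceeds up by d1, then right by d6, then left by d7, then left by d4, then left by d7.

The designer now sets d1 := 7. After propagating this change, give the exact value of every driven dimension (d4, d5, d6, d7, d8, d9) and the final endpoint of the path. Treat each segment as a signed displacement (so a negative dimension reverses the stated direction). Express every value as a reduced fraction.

Apply edit: d1 := 7
  d4 = d1 + d3 = 11
  d5 = d1/4 + d4*2 + d3*5 = 175/4
  d6 = d4/3 = 11/3
  d7 = d5*5 + 4 = 891/4
  d8 = d6 + d1/3 - d4 = -5
  d9 = d5*5 - d6/2 + d3 = 2651/12
Walk from origin (0, 0):
  seg 1: up by d1 = 7 → (0, 7)
  seg 2: right by d6 = 11/3 → (11/3, 7)
  seg 3: left by d7 = 891/4 → (-2629/12, 7)
  seg 4: left by d4 = 11 → (-2761/12, 7)
  seg 5: left by d7 = 891/4 → (-2717/6, 7)

d4 = 11
d5 = 175/4
d6 = 11/3
d7 = 891/4
d8 = -5
d9 = 2651/12
endpoint = (-2717/6, 7)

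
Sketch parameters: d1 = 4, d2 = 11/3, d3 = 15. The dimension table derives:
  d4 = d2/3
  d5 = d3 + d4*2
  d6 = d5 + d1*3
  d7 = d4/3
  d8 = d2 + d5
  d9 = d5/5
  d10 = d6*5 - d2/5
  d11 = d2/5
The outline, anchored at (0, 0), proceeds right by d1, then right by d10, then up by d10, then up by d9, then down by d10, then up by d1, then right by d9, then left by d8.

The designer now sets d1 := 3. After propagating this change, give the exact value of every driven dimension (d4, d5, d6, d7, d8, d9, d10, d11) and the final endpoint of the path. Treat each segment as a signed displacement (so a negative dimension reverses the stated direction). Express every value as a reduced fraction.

Apply edit: d1 := 3
  d4 = d2/3 = 11/9
  d5 = d3 + d4*2 = 157/9
  d6 = d5 + d1*3 = 238/9
  d7 = d4/3 = 11/27
  d8 = d2 + d5 = 190/9
  d9 = d5/5 = 157/45
  d10 = d6*5 - d2/5 = 5917/45
  d11 = d2/5 = 11/15
Walk from origin (0, 0):
  seg 1: right by d1 = 3 → (3, 0)
  seg 2: right by d10 = 5917/45 → (6052/45, 0)
  seg 3: up by d10 = 5917/45 → (6052/45, 5917/45)
  seg 4: up by d9 = 157/45 → (6052/45, 6074/45)
  seg 5: down by d10 = 5917/45 → (6052/45, 157/45)
  seg 6: up by d1 = 3 → (6052/45, 292/45)
  seg 7: right by d9 = 157/45 → (6209/45, 292/45)
  seg 8: left by d8 = 190/9 → (1753/15, 292/45)

d4 = 11/9
d5 = 157/9
d6 = 238/9
d7 = 11/27
d8 = 190/9
d9 = 157/45
d10 = 5917/45
d11 = 11/15
endpoint = (1753/15, 292/45)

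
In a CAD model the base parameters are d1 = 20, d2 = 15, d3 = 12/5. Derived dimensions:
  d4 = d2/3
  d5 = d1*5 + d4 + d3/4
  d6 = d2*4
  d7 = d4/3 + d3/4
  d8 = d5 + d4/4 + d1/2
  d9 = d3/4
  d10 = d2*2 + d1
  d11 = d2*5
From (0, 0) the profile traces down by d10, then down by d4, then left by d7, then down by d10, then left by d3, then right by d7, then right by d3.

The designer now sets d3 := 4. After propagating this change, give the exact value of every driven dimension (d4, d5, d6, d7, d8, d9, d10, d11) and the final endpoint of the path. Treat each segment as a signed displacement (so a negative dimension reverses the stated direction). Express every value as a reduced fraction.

Apply edit: d3 := 4
  d4 = d2/3 = 5
  d5 = d1*5 + d4 + d3/4 = 106
  d6 = d2*4 = 60
  d7 = d4/3 + d3/4 = 8/3
  d8 = d5 + d4/4 + d1/2 = 469/4
  d9 = d3/4 = 1
  d10 = d2*2 + d1 = 50
  d11 = d2*5 = 75
Walk from origin (0, 0):
  seg 1: down by d10 = 50 → (0, -50)
  seg 2: down by d4 = 5 → (0, -55)
  seg 3: left by d7 = 8/3 → (-8/3, -55)
  seg 4: down by d10 = 50 → (-8/3, -105)
  seg 5: left by d3 = 4 → (-20/3, -105)
  seg 6: right by d7 = 8/3 → (-4, -105)
  seg 7: right by d3 = 4 → (0, -105)

d4 = 5
d5 = 106
d6 = 60
d7 = 8/3
d8 = 469/4
d9 = 1
d10 = 50
d11 = 75
endpoint = (0, -105)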